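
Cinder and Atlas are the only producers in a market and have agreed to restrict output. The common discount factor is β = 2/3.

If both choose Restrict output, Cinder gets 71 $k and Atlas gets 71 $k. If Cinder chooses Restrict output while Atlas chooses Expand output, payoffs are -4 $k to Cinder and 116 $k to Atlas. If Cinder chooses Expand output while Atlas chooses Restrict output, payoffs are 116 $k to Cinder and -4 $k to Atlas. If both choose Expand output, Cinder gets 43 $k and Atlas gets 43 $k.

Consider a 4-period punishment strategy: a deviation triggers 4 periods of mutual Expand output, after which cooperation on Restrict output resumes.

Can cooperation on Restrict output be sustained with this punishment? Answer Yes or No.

No

IC: β+…+β^4 ≥ (116−71)/(71−43) = 45/28.
At β = 2/3: partial sum = 1.6049 < 1.6071. Cooperation not sustainable.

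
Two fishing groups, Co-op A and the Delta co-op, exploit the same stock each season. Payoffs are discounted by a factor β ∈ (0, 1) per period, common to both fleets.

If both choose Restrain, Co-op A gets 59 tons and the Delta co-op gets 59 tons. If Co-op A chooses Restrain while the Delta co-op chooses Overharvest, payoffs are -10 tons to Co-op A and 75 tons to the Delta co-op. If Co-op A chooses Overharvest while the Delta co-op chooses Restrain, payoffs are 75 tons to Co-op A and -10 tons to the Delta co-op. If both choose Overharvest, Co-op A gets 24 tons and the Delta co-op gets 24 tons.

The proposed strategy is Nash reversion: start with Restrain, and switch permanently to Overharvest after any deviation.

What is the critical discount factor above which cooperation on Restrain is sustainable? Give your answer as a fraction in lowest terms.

16/51

Cooperation forever yields 59 each period: 59/(1−β).
Deviating yields 75 once, then 24 forever: 75 + 24β/(1−β).
No profitable deviation requires 59/(1−β) ≥ 75 + 24β/(1−β).
Multiplying by (1−β): 59 ≥ 75(1−β) + 24β = 75 − 51β.
So 51β ≥ 16, i.e. β ≥ 16/51.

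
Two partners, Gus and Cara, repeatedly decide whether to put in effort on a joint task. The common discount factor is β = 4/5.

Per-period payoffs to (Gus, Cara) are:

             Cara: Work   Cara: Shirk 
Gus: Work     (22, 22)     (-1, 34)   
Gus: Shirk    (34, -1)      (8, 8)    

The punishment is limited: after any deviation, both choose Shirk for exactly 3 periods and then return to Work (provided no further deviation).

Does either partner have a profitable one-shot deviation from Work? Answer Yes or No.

Comparing payoff streams over the 4 periods until play realigns: cooperate → 22(1+β+…+β^3); deviate → 34 + 8(β+…+β^3).
Cooperation is sustained iff (22−8)(β+…+β^3) ≥ 34−22.
β+…+β^3 = 4/5·(1−(4/5)^3)/(1−4/5) = 1.9520, and (34−22)/(22−8) = 0.8571.
1.9520 ≥ 0.8571, so cooperation is sustainable.

No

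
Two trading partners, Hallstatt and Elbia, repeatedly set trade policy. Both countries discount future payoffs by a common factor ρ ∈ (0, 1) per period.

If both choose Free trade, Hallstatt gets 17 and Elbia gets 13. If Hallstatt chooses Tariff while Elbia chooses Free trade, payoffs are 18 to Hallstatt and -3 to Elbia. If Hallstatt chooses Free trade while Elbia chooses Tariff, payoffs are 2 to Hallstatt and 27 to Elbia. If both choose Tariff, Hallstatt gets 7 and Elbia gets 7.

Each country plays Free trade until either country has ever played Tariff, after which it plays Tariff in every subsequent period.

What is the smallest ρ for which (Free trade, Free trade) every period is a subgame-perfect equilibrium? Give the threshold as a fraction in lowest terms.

For Hallstatt: deviation gain 18−17 = 1, per-period punishment loss 17−7 = 10. IC gives ρ ≥ 1/11.
For Elbia: gain 14, loss 6 per period, so ρ ≥ 14/20 = 7/10.
The tighter constraint is Elbia's, so cooperation needs ρ ≥ 7/10.

7/10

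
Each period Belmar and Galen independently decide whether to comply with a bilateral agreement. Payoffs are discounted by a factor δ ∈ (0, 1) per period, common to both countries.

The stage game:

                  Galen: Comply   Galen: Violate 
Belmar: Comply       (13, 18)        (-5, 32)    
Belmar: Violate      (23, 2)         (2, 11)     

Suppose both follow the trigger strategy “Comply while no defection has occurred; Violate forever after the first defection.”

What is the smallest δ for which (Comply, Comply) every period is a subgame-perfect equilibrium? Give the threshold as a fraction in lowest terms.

2/3

Belmar's threshold: (23−13)/(23−2) = 10/21.
Galen's threshold: (32−18)/(32−11) = 2/3.
10/21 < 2/3, so Galen binds and δ* = 2/3.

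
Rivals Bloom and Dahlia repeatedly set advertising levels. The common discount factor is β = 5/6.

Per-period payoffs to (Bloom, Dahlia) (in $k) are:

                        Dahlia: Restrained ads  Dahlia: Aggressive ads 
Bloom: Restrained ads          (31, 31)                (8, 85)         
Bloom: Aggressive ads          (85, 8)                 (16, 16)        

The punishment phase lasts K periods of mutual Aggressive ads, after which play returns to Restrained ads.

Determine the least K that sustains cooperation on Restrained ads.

7

Need Σ_{k=1}^{K} β^k ≥ (85−31)/(31−16) = 3.6000 at β = 5/6.
At K = 6 the sum is 3.3255 < 3.6000; at K = 7 it is 3.6046 ≥ 3.6000.
So the minimum punishment length is K = 7.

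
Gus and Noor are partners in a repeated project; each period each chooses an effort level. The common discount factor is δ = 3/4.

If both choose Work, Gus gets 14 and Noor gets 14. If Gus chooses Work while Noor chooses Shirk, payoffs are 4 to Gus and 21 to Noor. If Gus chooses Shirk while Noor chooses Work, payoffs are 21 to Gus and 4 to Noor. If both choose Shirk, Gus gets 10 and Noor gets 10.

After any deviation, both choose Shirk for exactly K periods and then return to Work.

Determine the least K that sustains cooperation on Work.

Need Σ_{k=1}^{K} δ^k ≥ (21−14)/(14−10) = 1.7500 at δ = 3/4.
At K = 3 the sum is 1.7344 < 1.7500; at K = 4 it is 2.0508 ≥ 1.7500.
So the minimum punishment length is K = 4.

4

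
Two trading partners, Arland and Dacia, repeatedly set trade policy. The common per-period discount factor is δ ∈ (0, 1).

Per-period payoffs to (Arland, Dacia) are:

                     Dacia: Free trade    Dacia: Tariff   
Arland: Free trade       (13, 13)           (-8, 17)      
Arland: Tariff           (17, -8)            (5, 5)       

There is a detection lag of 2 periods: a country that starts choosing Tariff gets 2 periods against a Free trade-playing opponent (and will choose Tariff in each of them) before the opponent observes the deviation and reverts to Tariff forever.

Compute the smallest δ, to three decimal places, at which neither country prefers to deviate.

Deviating for the 2 undetected periods gains 17−13 = 4 per period over cooperation, then loses 13−5 = 8 per period forever once punishment starts.
Gain: 4(1 + δ + … + δ^1); loss: 8·δ^2/(1−δ).
No profitable deviation ⇔ 4(1−δ^2) ≤ 8·δ^2, i.e. δ^2 ≥ 4/(4+8) = 1/3.
Hence δ ≥ (1/3)^(1/2) ≈ 0.577.

0.577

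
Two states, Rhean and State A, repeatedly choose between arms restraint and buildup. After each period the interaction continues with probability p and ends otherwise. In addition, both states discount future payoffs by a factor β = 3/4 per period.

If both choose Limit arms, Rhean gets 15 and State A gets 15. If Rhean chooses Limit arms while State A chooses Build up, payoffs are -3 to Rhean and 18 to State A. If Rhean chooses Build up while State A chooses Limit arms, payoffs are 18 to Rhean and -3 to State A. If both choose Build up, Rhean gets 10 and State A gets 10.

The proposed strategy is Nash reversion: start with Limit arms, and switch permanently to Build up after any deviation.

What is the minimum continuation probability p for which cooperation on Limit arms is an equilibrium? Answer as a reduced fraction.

1/2

With continuation probability p and discount β, the effective per-period discount factor is βp.
Grim-trigger IC: βp ≥ (18−15)/(18−10) = 3/8.
So p ≥ (3/8)/(3/4) = 1/2.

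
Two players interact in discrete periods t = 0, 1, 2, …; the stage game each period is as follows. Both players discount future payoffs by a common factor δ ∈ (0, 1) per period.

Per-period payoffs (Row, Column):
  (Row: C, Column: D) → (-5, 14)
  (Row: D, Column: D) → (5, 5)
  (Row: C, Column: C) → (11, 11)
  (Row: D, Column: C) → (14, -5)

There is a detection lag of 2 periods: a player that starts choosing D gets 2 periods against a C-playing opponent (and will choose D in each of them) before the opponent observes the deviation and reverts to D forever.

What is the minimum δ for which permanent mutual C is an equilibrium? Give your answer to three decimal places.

A deviator earns 14 for 2 periods, then 5 forever; cooperating earns 11 forever. Multiplying the IC by (1−δ):
11 ≥ 14(1−δ^2) + 5δ^2, so 9·δ^2 ≥ 3 and δ^2 ≥ 1/3.
δ ≥ (1/3)^(1/2) ≈ 0.577.

0.577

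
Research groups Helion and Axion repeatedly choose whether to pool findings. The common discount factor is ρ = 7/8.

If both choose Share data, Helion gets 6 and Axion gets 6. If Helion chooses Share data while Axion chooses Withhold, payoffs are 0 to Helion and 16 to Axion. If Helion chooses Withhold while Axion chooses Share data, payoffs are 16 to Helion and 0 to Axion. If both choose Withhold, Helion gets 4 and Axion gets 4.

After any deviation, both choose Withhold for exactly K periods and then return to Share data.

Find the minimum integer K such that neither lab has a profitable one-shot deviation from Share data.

10

No profitable deviation requires (6−4)(ρ+…+ρ^K) ≥ 16−6, i.e. ρ+…+ρ^K ≥ 5 ≈ 5.0000.
With ρ = 7/8, the partial sums are K=1: 0.8750, K=2: 1.6406, …, K=8: 4.5947, K=9: 4.8954, K=10: 5.1585.
K = 10 is the first length at which the sum reaches 5.0000.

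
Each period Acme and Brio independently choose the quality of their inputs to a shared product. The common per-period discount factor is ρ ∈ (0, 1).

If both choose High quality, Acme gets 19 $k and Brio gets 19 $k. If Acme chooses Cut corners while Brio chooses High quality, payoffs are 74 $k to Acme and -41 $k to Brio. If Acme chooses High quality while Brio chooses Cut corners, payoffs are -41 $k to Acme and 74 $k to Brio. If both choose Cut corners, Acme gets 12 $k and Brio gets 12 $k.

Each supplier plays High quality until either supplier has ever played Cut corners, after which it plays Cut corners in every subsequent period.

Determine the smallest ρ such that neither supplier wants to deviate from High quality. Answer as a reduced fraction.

One-period gain from deviating is 74 − 19 = 55. The loss is 19 − 12 = 7 in every subsequent period, with present value 7·ρ/(1−ρ).
Deviation is unprofitable when 7·ρ/(1−ρ) ≥ 55, i.e. ρ/(1−ρ) ≥ 55/7.
Equivalently ρ ≥ 55/(55+7) = 55/62.

55/62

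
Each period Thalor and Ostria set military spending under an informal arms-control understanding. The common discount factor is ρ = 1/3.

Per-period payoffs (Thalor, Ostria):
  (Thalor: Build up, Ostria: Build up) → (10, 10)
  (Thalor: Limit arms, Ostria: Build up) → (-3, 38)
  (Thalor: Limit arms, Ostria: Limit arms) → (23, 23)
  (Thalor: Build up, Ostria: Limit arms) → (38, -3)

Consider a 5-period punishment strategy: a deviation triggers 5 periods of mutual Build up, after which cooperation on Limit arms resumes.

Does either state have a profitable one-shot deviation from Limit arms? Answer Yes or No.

A one-shot deviation gives 38 now, then 10 for 5 periods, then back to 23.
Gain from deviating: (38−23) today; loss: (23−10) in each of the next 5 periods.
No-deviation condition: (23−10)(ρ+…+ρ^5) ≥ 38−23, i.e. ρ+…+ρ^5 ≥ 15/13.
At ρ = 1/3: ρ+…+ρ^5 = 0.4979 < 1.1538.
So cooperation is not sustainable.

Yes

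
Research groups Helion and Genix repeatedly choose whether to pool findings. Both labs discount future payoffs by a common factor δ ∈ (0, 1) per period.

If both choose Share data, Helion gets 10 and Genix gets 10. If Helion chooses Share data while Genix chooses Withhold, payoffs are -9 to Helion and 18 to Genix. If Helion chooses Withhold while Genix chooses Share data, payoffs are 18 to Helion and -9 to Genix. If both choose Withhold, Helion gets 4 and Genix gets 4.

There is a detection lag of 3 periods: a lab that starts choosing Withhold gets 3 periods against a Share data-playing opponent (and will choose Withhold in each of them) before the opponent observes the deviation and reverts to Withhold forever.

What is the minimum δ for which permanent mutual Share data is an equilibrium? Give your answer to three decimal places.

The best deviation is to choose Withhold for all 3 undetected periods, earning 18 each, then 4 forever once detected.
Deviation value: 18(1−δ^3)/(1−δ) + 4δ^3/(1−δ); cooperation value: 10/(1−δ).
IC: 10 ≥ 18(1−δ^3) + 4δ^3 = 18 − 14δ^3.
So δ^3 ≥ 8/14 = 4/7, giving δ ≥ (4/7)^(1/3) ≈ 0.830.

0.830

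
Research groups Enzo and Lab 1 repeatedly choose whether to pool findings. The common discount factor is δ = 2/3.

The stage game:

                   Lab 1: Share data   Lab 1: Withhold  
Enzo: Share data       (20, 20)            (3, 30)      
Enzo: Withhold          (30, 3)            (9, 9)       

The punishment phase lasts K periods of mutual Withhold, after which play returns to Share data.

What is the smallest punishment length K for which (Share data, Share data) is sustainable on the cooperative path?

Need Σ_{k=1}^{K} δ^k ≥ (30−20)/(20−9) = 0.9091 at δ = 2/3.
At K = 1 the sum is 0.6667 < 0.9091; at K = 2 it is 1.1111 ≥ 0.9091.
So the minimum punishment length is K = 2.

2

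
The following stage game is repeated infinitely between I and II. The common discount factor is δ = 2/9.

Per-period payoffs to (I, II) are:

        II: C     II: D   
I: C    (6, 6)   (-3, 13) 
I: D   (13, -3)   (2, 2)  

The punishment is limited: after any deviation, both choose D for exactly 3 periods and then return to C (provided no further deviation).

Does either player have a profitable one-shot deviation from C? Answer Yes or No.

A one-shot deviation gives 13 now, then 2 for 3 periods, then back to 6.
Gain from deviating: (13−6) today; loss: (6−2) in each of the next 3 periods.
No-deviation condition: (6−2)(δ+…+δ^3) ≥ 13−6, i.e. δ+…+δ^3 ≥ 7/4.
At δ = 2/9: δ+…+δ^3 = 0.2826 < 1.7500.
So cooperation is not sustainable.

Yes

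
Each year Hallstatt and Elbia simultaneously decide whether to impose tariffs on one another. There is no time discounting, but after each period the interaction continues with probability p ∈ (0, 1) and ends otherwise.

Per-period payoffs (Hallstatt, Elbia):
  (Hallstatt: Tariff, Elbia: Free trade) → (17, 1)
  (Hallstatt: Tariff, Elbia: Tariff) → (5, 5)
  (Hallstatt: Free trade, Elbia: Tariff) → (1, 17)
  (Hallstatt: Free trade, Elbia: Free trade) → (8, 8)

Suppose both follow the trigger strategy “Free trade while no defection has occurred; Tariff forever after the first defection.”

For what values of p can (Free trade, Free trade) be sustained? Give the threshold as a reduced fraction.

With no time discounting, the continuation probability p plays the role of the discount factor.
Grim-trigger IC: 8/(1−p) ≥ 17 + 5p/(1−p) ⇒ p ≥ (17−8)/(17−5) = 3/4.

3/4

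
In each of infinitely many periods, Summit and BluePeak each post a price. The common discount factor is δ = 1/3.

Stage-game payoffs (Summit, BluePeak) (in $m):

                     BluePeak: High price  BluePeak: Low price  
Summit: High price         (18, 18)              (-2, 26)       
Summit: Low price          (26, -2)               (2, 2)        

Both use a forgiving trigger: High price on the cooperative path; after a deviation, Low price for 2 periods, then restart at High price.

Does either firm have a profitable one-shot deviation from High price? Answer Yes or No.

Yes

Comparing payoff streams over the 3 periods until play realigns: cooperate → 18(1+δ+…+δ^2); deviate → 26 + 2(δ+…+δ^2).
Cooperation is sustained iff (18−2)(δ+…+δ^2) ≥ 26−18.
δ+…+δ^2 = 1/3·(1−(1/3)^2)/(1−1/3) = 0.4444, and (26−18)/(18−2) = 0.5000.
0.4444 < 0.5000, so cooperation is not sustainable.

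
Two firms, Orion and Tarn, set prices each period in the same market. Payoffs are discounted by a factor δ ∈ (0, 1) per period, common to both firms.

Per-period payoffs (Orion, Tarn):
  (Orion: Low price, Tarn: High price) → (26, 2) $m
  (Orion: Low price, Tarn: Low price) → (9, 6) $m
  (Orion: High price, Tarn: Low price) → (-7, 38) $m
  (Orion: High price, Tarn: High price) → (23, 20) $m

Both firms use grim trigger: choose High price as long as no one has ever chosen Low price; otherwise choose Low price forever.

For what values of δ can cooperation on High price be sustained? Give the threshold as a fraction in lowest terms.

Orion's threshold: (26−23)/(26−9) = 3/17.
Tarn's threshold: (38−20)/(38−6) = 9/16.
3/17 < 9/16, so Tarn binds and δ* = 9/16.

9/16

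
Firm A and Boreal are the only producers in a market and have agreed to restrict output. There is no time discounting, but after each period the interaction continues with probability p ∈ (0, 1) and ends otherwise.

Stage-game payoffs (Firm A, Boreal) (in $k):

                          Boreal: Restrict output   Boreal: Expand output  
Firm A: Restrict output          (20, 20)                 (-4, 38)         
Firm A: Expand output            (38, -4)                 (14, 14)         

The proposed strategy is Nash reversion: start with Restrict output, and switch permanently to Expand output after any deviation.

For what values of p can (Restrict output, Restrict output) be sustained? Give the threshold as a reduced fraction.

3/4

Expected cooperation value is 20 + p·20 + p²·20 + … = 20/(1−p); deviation gives 38 + p·14/(1−p).
20 ≥ 38(1−p) + 14p ⇒ 24p ≥ 18 ⇒ p ≥ 18/24 = 3/4.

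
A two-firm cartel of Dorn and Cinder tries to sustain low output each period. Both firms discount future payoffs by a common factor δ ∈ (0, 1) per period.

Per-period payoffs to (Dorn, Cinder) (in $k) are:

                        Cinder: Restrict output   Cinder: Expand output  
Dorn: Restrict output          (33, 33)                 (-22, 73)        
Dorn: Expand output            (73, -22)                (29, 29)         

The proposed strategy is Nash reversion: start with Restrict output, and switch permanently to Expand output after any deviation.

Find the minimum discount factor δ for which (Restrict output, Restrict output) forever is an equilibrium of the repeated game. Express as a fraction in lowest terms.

Cooperation forever yields 33 each period: 33/(1−δ).
Deviating yields 73 once, then 29 forever: 73 + 29δ/(1−δ).
No profitable deviation requires 33/(1−δ) ≥ 73 + 29δ/(1−δ).
Multiplying by (1−δ): 33 ≥ 73(1−δ) + 29δ = 73 − 44δ.
So 44δ ≥ 40, i.e. δ ≥ 40/44 = 10/11.

10/11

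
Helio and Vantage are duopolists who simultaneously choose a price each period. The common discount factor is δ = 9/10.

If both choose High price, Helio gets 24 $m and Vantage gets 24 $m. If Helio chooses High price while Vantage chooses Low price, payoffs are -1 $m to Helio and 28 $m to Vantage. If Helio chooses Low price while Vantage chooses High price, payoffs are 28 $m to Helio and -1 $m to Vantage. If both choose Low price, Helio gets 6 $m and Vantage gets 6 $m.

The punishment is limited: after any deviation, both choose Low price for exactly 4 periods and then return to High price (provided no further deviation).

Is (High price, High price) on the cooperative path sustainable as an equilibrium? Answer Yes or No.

Yes

Comparing payoff streams over the 5 periods until play realigns: cooperate → 24(1+δ+…+δ^4); deviate → 28 + 6(δ+…+δ^4).
Cooperation is sustained iff (24−6)(δ+…+δ^4) ≥ 28−24.
δ+…+δ^4 = 9/10·(1−(9/10)^4)/(1−9/10) = 3.0951, and (28−24)/(24−6) = 0.2222.
3.0951 ≥ 0.2222, so cooperation is sustainable.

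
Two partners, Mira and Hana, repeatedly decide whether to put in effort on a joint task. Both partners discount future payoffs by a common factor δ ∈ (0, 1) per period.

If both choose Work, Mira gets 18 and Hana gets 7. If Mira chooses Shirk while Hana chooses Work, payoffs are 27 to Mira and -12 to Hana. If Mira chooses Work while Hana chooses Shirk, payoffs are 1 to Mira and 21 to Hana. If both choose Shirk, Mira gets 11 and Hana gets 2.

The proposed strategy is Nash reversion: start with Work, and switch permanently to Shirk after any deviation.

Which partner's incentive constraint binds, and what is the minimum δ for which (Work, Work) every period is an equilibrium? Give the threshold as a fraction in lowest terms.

Mira: cooperation gives 18 each period; deviation gives 27 once then 11 forever.
  18/(1−δ) ≥ 27 + 11δ/(1−δ) ⇒ δ ≥ 9/16.
Hana: cooperation gives 7 each period; deviation gives 21 once then 2 forever.
  δ ≥ 14/19.
Both must hold, so the binding constraint is Hana's: δ ≥ 14/19.

Hana; δ ≥ 14/19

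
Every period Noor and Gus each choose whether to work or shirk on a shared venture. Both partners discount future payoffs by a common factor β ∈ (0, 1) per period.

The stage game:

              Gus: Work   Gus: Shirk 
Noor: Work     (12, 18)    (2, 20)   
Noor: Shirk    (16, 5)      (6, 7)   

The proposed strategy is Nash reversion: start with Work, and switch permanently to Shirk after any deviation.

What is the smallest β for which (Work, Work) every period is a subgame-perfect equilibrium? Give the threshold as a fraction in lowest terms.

2/5

For Noor: deviation gain 16−12 = 4, per-period punishment loss 12−6 = 6. IC gives β ≥ 4/10 = 2/5.
For Gus: gain 2, loss 11 per period, so β ≥ 2/13.
The tighter constraint is Noor's, so cooperation needs β ≥ 2/5.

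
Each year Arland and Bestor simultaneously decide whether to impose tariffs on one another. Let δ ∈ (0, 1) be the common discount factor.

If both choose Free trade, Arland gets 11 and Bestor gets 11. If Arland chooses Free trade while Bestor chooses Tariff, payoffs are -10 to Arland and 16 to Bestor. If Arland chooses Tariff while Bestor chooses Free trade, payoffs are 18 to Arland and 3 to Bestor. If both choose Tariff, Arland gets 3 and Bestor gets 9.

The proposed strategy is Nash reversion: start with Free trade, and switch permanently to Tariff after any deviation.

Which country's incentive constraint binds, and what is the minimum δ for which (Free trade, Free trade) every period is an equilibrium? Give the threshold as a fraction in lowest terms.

Arland's threshold: (18−11)/(18−3) = 7/15.
Bestor's threshold: (16−11)/(16−9) = 5/7.
7/15 < 5/7, so Bestor binds and δ* = 5/7.

Bestor; δ ≥ 5/7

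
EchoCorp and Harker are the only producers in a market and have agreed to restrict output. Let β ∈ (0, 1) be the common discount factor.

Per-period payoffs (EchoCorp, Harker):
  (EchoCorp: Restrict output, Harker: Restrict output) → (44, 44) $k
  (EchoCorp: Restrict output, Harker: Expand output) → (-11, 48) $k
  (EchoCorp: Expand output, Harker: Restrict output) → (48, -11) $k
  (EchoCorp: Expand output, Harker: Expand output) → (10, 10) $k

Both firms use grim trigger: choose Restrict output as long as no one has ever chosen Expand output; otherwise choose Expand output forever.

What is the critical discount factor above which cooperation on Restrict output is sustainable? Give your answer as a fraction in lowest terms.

44/(1−β) ≥ 48 + 10β/(1−β)
44 ≥ 48 − 38β
β ≥ 4/38 = 2/19.

2/19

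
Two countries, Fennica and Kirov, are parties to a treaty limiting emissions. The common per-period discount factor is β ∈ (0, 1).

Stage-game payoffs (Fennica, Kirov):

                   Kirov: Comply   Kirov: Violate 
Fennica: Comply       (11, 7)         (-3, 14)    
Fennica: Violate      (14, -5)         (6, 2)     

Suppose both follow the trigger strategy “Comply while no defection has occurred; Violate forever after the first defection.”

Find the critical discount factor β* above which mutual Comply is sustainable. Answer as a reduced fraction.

7/12

Fennica's threshold: (14−11)/(14−6) = 3/8.
Kirov's threshold: (14−7)/(14−2) = 7/12.
3/8 < 7/12, so Kirov binds and β* = 7/12.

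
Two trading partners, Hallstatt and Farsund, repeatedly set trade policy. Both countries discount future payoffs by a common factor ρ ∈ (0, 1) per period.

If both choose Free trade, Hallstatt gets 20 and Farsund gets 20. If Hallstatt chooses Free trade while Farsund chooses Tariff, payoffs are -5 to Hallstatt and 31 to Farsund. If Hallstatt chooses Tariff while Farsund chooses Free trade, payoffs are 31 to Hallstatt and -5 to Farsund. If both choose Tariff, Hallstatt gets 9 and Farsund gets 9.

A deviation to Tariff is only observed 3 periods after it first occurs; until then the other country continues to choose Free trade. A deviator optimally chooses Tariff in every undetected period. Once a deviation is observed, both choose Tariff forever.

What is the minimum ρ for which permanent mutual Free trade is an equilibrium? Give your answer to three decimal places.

0.794

The best deviation is to choose Tariff for all 3 undetected periods, earning 31 each, then 9 forever once detected.
Deviation value: 31(1−ρ^3)/(1−ρ) + 9ρ^3/(1−ρ); cooperation value: 20/(1−ρ).
IC: 20 ≥ 31(1−ρ^3) + 9ρ^3 = 31 − 22ρ^3.
So ρ^3 ≥ 11/22 = 1/2, giving ρ ≥ (1/2)^(1/3) ≈ 0.794.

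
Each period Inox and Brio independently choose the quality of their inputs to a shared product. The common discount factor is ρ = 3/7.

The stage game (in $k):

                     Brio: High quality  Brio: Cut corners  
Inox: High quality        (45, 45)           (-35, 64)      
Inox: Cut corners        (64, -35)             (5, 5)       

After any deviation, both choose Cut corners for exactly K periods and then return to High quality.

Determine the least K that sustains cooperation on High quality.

2

No profitable deviation requires (45−5)(ρ+…+ρ^K) ≥ 64−45, i.e. ρ+…+ρ^K ≥ 19/40 ≈ 0.4750.
With ρ = 3/7, the partial sums are K=1: 0.4286, K=2: 0.6122.
K = 2 is the first length at which the sum reaches 0.4750.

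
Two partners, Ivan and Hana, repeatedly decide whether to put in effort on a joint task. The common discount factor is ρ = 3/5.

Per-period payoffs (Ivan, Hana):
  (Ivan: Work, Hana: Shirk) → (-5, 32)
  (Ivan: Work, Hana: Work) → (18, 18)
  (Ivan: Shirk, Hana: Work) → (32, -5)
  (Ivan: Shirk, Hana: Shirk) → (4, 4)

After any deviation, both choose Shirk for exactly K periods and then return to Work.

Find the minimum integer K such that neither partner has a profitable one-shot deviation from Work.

IC: ρ(1−ρ^K)/(1−ρ) ≥ (32−18)/(18−4) = 1.
With ρ = 3/5: need 1 − ρ^K ≥ 1·(1−3/5)/(3/5), i.e. ρ^K ≤ 0.3333.
Since (3/5)^2 = 0.3600 and (3/5)^3 = 0.2160, the smallest such K is 3.

3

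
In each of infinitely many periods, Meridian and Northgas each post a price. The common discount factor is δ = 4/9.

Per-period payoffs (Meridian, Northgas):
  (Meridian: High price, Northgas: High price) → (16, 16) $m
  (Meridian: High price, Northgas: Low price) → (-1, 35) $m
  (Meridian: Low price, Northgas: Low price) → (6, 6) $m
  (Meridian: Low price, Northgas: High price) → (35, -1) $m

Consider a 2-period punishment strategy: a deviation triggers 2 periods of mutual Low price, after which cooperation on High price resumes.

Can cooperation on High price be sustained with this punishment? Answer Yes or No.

IC: δ+…+δ^2 ≥ (35−16)/(16−6) = 19/10.
At δ = 4/9: partial sum = 0.6420 < 1.9000. Cooperation not sustainable.

No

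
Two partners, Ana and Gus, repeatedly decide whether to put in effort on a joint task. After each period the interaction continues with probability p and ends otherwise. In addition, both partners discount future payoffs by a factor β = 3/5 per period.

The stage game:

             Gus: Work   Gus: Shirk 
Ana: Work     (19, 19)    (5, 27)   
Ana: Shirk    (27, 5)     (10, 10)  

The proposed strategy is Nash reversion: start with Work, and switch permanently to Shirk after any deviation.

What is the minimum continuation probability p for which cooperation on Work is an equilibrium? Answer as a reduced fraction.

With continuation probability p and discount β, the effective per-period discount factor is βp.
Grim-trigger IC: βp ≥ (27−19)/(27−10) = 8/17.
So p ≥ (8/17)/(3/5) = 40/51.

40/51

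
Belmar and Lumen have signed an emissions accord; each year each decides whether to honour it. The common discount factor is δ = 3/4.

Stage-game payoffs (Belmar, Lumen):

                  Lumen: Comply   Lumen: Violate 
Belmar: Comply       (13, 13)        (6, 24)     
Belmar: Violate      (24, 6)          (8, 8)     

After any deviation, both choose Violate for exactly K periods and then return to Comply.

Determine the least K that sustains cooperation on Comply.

IC: δ(1−δ^K)/(1−δ) ≥ (24−13)/(13−8) = 11/5.
With δ = 3/4: need 1 − δ^K ≥ 11/5·(1−3/4)/(3/4), i.e. δ^K ≤ 0.2667.
Since (3/4)^4 = 0.3164 and (3/4)^5 = 0.2373, the smallest such K is 5.

5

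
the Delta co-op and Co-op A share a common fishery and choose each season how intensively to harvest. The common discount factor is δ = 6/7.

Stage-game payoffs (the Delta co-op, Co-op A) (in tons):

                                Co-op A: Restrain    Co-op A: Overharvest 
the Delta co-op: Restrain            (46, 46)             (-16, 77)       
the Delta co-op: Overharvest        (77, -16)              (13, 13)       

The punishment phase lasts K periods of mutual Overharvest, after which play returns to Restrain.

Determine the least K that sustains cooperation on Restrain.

Need Σ_{k=1}^{K} δ^k ≥ (77−46)/(46−13) = 0.9394 at δ = 6/7.
At K = 1 the sum is 0.8571 < 0.9394; at K = 2 it is 1.5918 ≥ 0.9394.
So the minimum punishment length is K = 2.

2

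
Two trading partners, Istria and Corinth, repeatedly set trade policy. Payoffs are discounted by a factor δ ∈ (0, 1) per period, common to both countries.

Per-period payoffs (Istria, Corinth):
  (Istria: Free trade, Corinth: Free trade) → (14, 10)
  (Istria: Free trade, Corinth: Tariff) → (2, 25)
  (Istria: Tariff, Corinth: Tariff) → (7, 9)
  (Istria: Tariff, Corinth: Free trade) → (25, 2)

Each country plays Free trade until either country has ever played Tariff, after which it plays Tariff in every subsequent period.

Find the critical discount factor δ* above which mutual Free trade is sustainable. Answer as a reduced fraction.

15/16

Istria's threshold: (25−14)/(25−7) = 11/18.
Corinth's threshold: (25−10)/(25−9) = 15/16.
11/18 < 15/16, so Corinth binds and δ* = 15/16.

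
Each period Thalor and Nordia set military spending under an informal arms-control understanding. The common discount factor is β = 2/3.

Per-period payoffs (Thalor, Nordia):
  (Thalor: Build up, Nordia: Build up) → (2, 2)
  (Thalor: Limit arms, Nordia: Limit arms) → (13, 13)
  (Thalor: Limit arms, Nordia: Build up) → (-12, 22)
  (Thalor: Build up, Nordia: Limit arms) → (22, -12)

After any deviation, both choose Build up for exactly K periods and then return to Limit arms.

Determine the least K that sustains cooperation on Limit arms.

2

No profitable deviation requires (13−2)(β+…+β^K) ≥ 22−13, i.e. β+…+β^K ≥ 9/11 ≈ 0.8182.
With β = 2/3, the partial sums are K=1: 0.6667, K=2: 1.1111.
K = 2 is the first length at which the sum reaches 0.8182.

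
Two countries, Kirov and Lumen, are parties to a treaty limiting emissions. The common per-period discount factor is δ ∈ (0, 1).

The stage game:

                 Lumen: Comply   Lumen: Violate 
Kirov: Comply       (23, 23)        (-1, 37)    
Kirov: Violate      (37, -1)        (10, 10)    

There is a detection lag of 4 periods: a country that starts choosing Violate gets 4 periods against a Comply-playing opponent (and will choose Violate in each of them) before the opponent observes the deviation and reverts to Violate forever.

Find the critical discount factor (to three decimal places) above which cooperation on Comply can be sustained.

A deviator earns 37 for 4 periods, then 10 forever; cooperating earns 23 forever. Multiplying the IC by (1−δ):
23 ≥ 37(1−δ^4) + 10δ^4, so 27·δ^4 ≥ 14 and δ^4 ≥ 14/27.
δ ≥ (14/27)^(1/4) ≈ 0.849.

0.849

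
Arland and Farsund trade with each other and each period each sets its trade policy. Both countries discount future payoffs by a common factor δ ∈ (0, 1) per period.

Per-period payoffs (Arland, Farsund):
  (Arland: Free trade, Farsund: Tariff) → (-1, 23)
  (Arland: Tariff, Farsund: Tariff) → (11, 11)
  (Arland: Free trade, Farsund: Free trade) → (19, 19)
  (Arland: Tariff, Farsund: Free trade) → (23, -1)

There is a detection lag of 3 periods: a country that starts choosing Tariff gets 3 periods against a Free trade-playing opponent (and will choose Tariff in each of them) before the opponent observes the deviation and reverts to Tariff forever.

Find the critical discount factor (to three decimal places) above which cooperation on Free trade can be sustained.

0.693

A deviator earns 23 for 3 periods, then 11 forever; cooperating earns 19 forever. Multiplying the IC by (1−δ):
19 ≥ 23(1−δ^3) + 11δ^3, so 12·δ^3 ≥ 4 and δ^3 ≥ 1/3.
δ ≥ (1/3)^(1/3) ≈ 0.693.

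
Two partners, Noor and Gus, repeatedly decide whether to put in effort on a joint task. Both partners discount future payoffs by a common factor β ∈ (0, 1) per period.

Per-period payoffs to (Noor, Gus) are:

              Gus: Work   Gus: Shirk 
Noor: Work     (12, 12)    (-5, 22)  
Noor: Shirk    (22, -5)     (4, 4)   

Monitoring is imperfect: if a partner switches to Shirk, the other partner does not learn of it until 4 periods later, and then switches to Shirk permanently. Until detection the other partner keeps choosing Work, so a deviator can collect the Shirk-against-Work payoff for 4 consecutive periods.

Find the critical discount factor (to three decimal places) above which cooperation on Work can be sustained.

0.863

The best deviation is to choose Shirk for all 4 undetected periods, earning 22 each, then 4 forever once detected.
Deviation value: 22(1−β^4)/(1−β) + 4β^4/(1−β); cooperation value: 12/(1−β).
IC: 12 ≥ 22(1−β^4) + 4β^4 = 22 − 18β^4.
So β^4 ≥ 10/18 = 5/9, giving β ≥ (5/9)^(1/4) ≈ 0.863.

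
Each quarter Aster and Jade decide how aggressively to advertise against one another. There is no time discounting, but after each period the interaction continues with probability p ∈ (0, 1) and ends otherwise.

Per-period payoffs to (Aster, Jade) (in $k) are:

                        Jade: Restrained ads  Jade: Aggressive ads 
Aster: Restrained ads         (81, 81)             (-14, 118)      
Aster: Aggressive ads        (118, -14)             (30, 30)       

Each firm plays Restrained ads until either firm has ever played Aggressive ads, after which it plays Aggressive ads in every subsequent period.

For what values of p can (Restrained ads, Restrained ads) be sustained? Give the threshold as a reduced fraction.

37/88

Expected cooperation value is 81 + p·81 + p²·81 + … = 81/(1−p); deviation gives 118 + p·30/(1−p).
81 ≥ 118(1−p) + 30p ⇒ 88p ≥ 37 ⇒ p ≥ 37/88.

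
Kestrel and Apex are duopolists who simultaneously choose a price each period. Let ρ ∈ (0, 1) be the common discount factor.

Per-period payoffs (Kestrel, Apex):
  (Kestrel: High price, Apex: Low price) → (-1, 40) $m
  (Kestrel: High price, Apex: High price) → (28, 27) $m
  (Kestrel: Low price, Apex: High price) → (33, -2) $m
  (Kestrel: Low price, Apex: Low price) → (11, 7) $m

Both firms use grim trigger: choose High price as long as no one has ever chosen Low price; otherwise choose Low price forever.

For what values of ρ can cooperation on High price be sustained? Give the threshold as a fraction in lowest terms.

Kestrel's threshold: (33−28)/(33−11) = 5/22.
Apex's threshold: (40−27)/(40−7) = 13/33.
5/22 < 13/33, so Apex binds and ρ* = 13/33.

13/33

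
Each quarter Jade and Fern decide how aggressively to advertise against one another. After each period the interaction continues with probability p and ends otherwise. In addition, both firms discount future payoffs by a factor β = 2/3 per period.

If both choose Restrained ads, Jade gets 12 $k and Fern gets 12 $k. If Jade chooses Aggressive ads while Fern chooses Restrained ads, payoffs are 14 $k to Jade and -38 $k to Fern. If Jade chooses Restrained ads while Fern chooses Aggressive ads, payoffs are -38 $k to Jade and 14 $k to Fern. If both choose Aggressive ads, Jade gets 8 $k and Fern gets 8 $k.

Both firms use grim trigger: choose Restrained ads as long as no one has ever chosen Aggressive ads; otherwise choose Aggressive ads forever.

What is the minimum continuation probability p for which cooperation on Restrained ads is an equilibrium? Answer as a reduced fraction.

Expected continuation weight on next period's payoff is β·p = 2/3·p, which plays the role of the discount factor.
Cooperation requires 2/3·p ≥ (14−12)/(14−8) = 1/3, hence p ≥ 1/2.

1/2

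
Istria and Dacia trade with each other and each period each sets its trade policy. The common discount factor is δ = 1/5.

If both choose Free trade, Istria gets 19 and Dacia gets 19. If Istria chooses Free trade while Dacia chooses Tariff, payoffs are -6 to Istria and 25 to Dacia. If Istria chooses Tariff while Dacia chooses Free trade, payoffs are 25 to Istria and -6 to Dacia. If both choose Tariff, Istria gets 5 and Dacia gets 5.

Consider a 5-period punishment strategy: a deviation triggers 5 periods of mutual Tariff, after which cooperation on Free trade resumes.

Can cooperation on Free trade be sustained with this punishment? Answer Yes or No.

No

IC: δ+…+δ^5 ≥ (25−19)/(19−5) = 3/7.
At δ = 1/5: partial sum = 0.2499 < 0.4286. Cooperation not sustainable.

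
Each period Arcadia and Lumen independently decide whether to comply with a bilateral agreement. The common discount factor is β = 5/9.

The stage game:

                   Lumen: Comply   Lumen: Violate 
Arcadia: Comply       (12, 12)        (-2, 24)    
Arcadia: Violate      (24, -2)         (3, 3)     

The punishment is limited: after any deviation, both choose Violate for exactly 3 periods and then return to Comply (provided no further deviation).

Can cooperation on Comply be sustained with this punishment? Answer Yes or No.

Comparing payoff streams over the 4 periods until play realigns: cooperate → 12(1+β+…+β^3); deviate → 24 + 3(β+…+β^3).
Cooperation is sustained iff (12−3)(β+…+β^3) ≥ 24−12.
β+…+β^3 = 5/9·(1−(5/9)^3)/(1−5/9) = 1.0357, and (24−12)/(12−3) = 1.3333.
1.0357 < 1.3333, so cooperation is not sustainable.

No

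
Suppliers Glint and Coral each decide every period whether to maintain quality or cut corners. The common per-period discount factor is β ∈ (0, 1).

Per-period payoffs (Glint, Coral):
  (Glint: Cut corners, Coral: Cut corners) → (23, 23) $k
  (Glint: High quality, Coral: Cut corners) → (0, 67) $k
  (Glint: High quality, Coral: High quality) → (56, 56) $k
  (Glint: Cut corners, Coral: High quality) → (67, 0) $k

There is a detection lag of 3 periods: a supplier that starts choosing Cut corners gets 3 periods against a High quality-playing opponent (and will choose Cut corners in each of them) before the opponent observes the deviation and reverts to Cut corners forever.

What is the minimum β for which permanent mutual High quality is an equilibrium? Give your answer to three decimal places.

0.630

A deviator earns 67 for 3 periods, then 23 forever; cooperating earns 56 forever. Multiplying the IC by (1−β):
56 ≥ 67(1−β^3) + 23β^3, so 44·β^3 ≥ 11 and β^3 ≥ 1/4.
β ≥ (1/4)^(1/3) ≈ 0.630.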